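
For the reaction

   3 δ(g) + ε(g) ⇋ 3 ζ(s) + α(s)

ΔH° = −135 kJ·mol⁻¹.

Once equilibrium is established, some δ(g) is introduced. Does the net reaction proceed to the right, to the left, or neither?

Adding δ (g), a reactant, drives the reaction to the right.

right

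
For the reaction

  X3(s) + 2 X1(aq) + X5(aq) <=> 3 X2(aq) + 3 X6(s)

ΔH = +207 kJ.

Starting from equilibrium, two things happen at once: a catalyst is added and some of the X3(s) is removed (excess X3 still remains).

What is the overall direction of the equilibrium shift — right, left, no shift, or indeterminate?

no shift

A catalyst speeds both forward and reverse rates equally; it changes neither Q nor K — no shift from this change.
X3 is a pure solid; its activity is 1 regardless of amount, so Q is unaffected — no shift from this change.
None of the changes alters Q relative to K, so there is no net shift.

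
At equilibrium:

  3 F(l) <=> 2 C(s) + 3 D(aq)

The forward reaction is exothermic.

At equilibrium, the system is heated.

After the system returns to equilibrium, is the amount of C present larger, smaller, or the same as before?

The forward reaction is exothermic. Raising T favours the endothermic direction — shift to the left.
The net shift is to the left. C is a product, so its amount decreases.

decreases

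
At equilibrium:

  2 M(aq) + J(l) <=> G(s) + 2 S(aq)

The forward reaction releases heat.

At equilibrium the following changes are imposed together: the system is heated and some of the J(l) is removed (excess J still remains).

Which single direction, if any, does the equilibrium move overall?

left

The forward reaction is exothermic. Raising T favours the endothermic direction — shift to the left.
J is a pure liquid; its activity is 1 regardless of amount, so Q is unaffected — no shift from this change.
Only the nonzero effect(s) matter; the net shift is to the left.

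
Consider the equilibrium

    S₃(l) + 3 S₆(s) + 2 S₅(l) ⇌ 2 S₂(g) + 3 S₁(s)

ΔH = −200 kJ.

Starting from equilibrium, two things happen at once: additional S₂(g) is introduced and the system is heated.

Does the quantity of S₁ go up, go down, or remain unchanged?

Adding S₂ (g), a product, drives the reaction to the left.
The forward reaction is exothermic. Raising T favours the endothermic direction — shift to the left.
The net shift is to the left. S₁ is a product, so its amount decreases.

decreases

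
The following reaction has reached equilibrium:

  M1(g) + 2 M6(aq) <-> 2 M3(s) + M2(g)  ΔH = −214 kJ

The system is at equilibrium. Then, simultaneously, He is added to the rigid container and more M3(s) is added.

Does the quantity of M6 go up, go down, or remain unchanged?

At constant volume, adding an inert gas leaves every reacting species' partial pressure unchanged, so Q is unchanged — no shift from this change.
M3 is a pure solid; its activity is 1 regardless of amount, so Q is unaffected — no shift from this change.
No net shift occurs, so the amount of M6 is unchanged.

unchanged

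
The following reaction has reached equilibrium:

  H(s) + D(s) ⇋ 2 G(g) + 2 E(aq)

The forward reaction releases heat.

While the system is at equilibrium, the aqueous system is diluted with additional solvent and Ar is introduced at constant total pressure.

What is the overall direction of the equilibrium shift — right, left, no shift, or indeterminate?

right

Dilution lowers every aqueous concentration by the same factor. Δn_aq = 2 − 0 = +2, so the system shifts toward the side with more dissolved moles — to the right.
Adding inert gas at constant total pressure expands the volume and lowers every reacting partial pressure. With Δn_gas = 2 − 0 = +2, Q moves away from K toward the side with fewer gas moles, so the system shifts toward the side with more gas moles — to the right.
All effects act in the same direction — net shift to the right.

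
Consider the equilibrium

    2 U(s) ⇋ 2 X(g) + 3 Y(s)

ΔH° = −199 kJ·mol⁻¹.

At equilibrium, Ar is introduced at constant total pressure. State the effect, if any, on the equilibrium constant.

unchanged

The equilibrium constant depends only on temperature. This perturbation may move the position of equilibrium, but since T is unchanged, K itself is unchanged.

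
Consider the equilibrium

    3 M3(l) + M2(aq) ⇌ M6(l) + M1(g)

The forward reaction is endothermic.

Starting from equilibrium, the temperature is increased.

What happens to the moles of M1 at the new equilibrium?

increases

The forward reaction is endothermic. Raising T favours the endothermic direction — shift to the right.
The net shift is to the right. M1 is a product, so its amount increases.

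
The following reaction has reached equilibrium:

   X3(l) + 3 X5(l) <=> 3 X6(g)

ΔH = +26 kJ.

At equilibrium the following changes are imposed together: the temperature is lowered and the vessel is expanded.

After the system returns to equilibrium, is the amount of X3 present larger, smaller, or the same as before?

cannot be determined

The forward reaction is endothermic. Lowering T favours the exothermic direction — shift to the left.
Gas moles: reactants 0, products 3 (Δn_gas = +3). Expansion shifts the system toward the side with more moles of gas — to the right.
The two effects oppose each other, so the net shift — and hence the change in X3 — cannot be determined from the given information.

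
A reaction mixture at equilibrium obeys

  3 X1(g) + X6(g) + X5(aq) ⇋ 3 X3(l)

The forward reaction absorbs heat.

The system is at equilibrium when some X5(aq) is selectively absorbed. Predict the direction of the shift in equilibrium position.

Removing X5 (aq), a reactant, drives the reaction to the left.

left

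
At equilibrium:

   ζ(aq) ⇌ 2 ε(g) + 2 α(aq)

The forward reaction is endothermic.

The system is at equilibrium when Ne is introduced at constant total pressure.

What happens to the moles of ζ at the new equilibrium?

decreases

Adding inert gas at constant total pressure expands the volume and lowers every reacting partial pressure. With Δn_gas = 2 − 0 = +2, Q moves away from K toward the side with fewer gas moles, so the system shifts toward the side with more gas moles — to the right.
The net shift is to the right. ζ is a reactant, so its amount decreases.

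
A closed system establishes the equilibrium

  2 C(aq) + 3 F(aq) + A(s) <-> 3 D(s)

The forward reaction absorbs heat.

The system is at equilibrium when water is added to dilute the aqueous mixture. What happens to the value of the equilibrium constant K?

The equilibrium constant depends only on temperature. This perturbation may move the position of equilibrium, but since T is unchanged, K itself is unchanged.

unchanged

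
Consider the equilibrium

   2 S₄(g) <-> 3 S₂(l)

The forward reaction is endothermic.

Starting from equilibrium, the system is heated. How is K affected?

K depends on temperature via the van 't Hoff relation. The forward reaction is endothermic, so raising T increases K.

increases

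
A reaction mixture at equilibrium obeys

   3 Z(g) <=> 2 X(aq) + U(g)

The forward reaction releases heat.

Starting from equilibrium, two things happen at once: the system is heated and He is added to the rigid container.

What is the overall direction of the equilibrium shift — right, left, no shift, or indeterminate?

The forward reaction is exothermic. Raising T favours the endothermic direction — shift to the left.
At constant volume, adding an inert gas leaves every reacting species' partial pressure unchanged, so Q is unchanged — no shift from this change.
Only the nonzero effect(s) matter; the net shift is to the left.

left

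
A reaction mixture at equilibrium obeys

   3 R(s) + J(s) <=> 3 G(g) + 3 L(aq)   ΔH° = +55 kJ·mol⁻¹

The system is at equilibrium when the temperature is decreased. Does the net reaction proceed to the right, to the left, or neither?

The forward reaction is endothermic. Lowering T favours the exothermic direction — shift to the left.

left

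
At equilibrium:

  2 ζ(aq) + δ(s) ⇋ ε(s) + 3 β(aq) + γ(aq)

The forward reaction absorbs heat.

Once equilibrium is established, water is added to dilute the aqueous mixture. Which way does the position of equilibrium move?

Dilution lowers every aqueous concentration by the same factor. Δn_aq = 4 − 2 = +2, so the system shifts toward the side with more dissolved moles — to the right.

right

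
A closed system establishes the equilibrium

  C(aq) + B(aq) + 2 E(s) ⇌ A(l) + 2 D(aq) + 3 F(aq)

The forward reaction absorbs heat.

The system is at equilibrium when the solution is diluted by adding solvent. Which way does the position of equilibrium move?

right

Dilution lowers every aqueous concentration by the same factor. Δn_aq = 5 − 2 = +3, so the system shifts toward the side with more dissolved moles — to the right.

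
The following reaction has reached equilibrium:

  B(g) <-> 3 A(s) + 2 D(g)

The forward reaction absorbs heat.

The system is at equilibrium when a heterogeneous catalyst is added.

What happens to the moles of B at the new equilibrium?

A catalyst speeds both forward and reverse rates equally; it changes neither Q nor K — no shift from this change.
No net shift occurs, so the amount of B is unchanged.

unchanged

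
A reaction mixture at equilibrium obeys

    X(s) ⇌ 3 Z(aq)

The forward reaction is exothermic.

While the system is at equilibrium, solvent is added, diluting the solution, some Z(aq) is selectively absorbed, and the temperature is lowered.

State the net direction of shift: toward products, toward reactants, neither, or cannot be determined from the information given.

Dilution lowers every aqueous concentration by the same factor. Δn_aq = 3 − 0 = +3, so the system shifts toward the side with more dissolved moles — to the right.
Removing Z (aq), a product, drives the reaction to the right.
The forward reaction is exothermic. Lowering T favours the exothermic direction — shift to the right.
All effects act in the same direction — net shift to the right.

right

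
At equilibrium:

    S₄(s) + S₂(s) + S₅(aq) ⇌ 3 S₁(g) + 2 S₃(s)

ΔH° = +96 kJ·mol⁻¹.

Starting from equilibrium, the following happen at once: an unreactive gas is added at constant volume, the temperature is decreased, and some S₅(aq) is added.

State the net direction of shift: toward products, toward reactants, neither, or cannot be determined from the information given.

At constant volume, adding an inert gas leaves every reacting species' partial pressure unchanged, so Q is unchanged — no shift from this change.
The forward reaction is endothermic. Lowering T favours the exothermic direction — shift to the left.
Adding S₅ (aq), a reactant, drives the reaction to the right.
The individual effects push in opposite directions; without quantitative information the net direction cannot be determined.

cannot be determined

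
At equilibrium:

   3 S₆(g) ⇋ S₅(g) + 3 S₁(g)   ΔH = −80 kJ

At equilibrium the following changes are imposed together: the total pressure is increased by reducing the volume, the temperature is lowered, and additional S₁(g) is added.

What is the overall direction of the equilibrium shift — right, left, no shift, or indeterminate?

cannot be determined

Gas moles: reactants 3, products 4 (Δn_gas = +1). Compression shifts the system toward the side with fewer moles of gas — to the left.
The forward reaction is exothermic. Lowering T favours the exothermic direction — shift to the right.
Adding S₁ (g), a product, drives the reaction to the left.
The individual effects push in opposite directions; without quantitative information the net direction cannot be determined.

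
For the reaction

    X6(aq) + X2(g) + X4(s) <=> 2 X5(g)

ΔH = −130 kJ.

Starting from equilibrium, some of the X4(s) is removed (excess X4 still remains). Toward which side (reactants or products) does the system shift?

no shift

X4 is a pure solid; its activity is 1 regardless of amount, so Q is unaffected — no shift from this change.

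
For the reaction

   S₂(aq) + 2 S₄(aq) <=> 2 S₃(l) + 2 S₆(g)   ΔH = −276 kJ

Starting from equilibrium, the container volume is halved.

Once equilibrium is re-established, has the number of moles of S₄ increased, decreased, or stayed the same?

Gas moles: reactants 0, products 2 (Δn_gas = +2). Compression shifts the system toward the side with fewer moles of gas — to the left.
The net shift is to the left. S₄ is a reactant, so its amount increases.

increases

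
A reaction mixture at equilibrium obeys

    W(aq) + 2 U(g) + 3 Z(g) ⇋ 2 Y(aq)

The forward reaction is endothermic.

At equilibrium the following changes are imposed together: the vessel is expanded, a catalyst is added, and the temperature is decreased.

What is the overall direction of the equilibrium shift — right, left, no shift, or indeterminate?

Gas moles: reactants 5, products 0 (Δn_gas = -5). Expansion shifts the system toward the side with more moles of gas — to the left.
A catalyst speeds both forward and reverse rates equally; it changes neither Q nor K — no shift from this change.
The forward reaction is endothermic. Lowering T favours the exothermic direction — shift to the left.
Only the nonzero effect(s) matter; the net shift is to the left.

left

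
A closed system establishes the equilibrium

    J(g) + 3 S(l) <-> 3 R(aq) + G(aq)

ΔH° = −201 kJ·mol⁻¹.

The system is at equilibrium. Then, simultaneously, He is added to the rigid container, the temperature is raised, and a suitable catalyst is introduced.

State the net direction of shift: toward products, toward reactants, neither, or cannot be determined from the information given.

left

At constant volume, adding an inert gas leaves every reacting species' partial pressure unchanged, so Q is unchanged — no shift from this change.
The forward reaction is exothermic. Raising T favours the endothermic direction — shift to the left.
A catalyst speeds both forward and reverse rates equally; it changes neither Q nor K — no shift from this change.
Only the nonzero effect(s) matter; the net shift is to the left.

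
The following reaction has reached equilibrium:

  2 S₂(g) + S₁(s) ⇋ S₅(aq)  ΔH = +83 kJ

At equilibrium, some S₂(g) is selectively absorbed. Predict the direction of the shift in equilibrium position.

Removing S₂ (g), a reactant, drives the reaction to the left.

left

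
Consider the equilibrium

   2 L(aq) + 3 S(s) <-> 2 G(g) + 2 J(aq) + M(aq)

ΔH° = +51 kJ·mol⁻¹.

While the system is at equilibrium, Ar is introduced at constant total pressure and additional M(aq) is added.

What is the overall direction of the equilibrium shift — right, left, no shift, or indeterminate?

cannot be determined

Adding inert gas at constant total pressure expands the volume and lowers every reacting partial pressure. With Δn_gas = 2 − 0 = +2, Q moves away from K toward the side with fewer gas moles, so the system shifts toward the side with more gas moles — to the right.
Adding M (aq), a product, drives the reaction to the left.
The individual effects push in opposite directions; without quantitative information the net direction cannot be determined.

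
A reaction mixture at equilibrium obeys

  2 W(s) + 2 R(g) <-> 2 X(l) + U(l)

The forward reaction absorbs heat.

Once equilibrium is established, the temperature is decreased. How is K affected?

decreases

K depends on temperature via the van 't Hoff relation. The forward reaction is endothermic, so lowering T decreases K.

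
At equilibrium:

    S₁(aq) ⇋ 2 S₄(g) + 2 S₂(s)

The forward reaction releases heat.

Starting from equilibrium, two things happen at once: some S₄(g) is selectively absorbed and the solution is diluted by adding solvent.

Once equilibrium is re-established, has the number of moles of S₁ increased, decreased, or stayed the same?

Removing S₄ (g), a product, drives the reaction to the right.
Dilution lowers every aqueous concentration by the same factor. Δn_aq = 0 − 1 = -1, so the system shifts toward the side with more dissolved moles — to the left.
The two effects oppose each other, so the net shift — and hence the change in S₁ — cannot be determined from the given information.

cannot be determined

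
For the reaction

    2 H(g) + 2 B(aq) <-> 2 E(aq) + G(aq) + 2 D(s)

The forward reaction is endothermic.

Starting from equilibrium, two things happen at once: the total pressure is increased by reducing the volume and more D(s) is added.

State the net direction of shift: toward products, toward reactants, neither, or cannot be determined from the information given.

Gas moles: reactants 2, products 0 (Δn_gas = -2). Compression shifts the system toward the side with fewer moles of gas — to the right.
D is a pure solid; its activity is 1 regardless of amount, so Q is unaffected — no shift from this change.
Only the nonzero effect(s) matter; the net shift is to the right.

right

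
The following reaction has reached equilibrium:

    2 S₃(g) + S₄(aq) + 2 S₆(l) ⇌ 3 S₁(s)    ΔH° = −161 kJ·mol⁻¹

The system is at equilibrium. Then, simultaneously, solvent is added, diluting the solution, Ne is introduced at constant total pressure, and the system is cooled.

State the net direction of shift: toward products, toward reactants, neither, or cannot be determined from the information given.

Dilution lowers every aqueous concentration by the same factor. Δn_aq = 0 − 1 = -1, so the system shifts toward the side with more dissolved moles — to the left.
Adding inert gas at constant total pressure expands the volume and lowers every reacting partial pressure. With Δn_gas = 0 − 2 = -2, Q moves away from K toward the side with fewer gas moles, so the system shifts toward the side with more gas moles — to the left.
The forward reaction is exothermic. Lowering T favours the exothermic direction — shift to the right.
The individual effects push in opposite directions; without quantitative information the net direction cannot be determined.

cannot be determined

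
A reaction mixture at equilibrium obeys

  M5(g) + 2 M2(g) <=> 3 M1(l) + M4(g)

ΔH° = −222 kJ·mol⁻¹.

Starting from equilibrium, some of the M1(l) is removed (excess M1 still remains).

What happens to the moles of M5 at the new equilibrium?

unchanged

M1 is a pure liquid; its activity is 1 regardless of amount, so Q is unaffected — no shift from this change.
No net shift occurs, so the amount of M5 is unchanged.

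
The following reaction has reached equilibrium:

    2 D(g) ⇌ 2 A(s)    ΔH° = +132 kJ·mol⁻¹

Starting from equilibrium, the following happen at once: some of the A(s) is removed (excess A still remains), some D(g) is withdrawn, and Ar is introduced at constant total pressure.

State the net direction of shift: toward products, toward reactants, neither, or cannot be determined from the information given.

A is a pure solid; its activity is 1 regardless of amount, so Q is unaffected — no shift from this change.
Removing D (g), a reactant, drives the reaction to the left.
Adding inert gas at constant total pressure expands the volume and lowers every reacting partial pressure. With Δn_gas = 0 − 2 = -2, Q moves away from K toward the side with fewer gas moles, so the system shifts toward the side with more gas moles — to the left.
Only the nonzero effect(s) matter; the net shift is to the left.

left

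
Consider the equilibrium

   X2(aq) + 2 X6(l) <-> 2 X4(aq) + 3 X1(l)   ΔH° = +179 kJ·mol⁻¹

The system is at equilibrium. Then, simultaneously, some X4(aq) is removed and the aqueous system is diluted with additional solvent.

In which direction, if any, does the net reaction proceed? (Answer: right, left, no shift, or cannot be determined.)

right

Removing X4 (aq), a product, drives the reaction to the right.
Dilution lowers every aqueous concentration by the same factor. Δn_aq = 2 − 1 = +1, so the system shifts toward the side with more dissolved moles — to the right.
All effects act in the same direction — net shift to the right.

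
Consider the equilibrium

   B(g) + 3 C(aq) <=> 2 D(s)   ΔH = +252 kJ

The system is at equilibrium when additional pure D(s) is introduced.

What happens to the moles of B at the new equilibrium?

unchanged

D is a pure solid; its activity is 1 regardless of amount, so Q is unaffected — no shift from this change.
No net shift occurs, so the amount of B is unchanged.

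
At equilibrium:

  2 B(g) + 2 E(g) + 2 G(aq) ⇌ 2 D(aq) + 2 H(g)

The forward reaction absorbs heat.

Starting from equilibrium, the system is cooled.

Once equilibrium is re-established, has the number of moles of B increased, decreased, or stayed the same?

increases

The forward reaction is endothermic. Lowering T favours the exothermic direction — shift to the left.
The net shift is to the left. B is a reactant, so its amount increases.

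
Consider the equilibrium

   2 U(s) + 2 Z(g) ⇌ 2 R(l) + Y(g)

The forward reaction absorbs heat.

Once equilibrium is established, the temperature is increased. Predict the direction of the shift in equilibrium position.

The forward reaction is endothermic. Raising T favours the endothermic direction — shift to the right.

right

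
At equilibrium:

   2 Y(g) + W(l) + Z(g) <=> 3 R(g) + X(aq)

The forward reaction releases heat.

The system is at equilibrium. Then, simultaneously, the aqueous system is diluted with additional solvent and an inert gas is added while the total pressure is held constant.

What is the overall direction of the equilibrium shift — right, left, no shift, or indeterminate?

Dilution lowers every aqueous concentration by the same factor. Δn_aq = 1 − 0 = +1, so the system shifts toward the side with more dissolved moles — to the right.
Adding inert gas at constant total pressure expands the volume, scaling every reacting partial pressure by the same factor. Δn_gas = 3 − 3 = 0, so Q is unchanged — no shift.
Only the nonzero effect(s) matter; the net shift is to the right.

right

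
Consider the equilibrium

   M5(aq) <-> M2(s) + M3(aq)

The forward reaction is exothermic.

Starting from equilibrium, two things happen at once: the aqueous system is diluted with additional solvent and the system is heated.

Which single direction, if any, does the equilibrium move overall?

left

Dilution scales every aqueous concentration by the same factor. Δn_aq = 1 − 1 = 0, so Q is unchanged — no shift.
The forward reaction is exothermic. Raising T favours the endothermic direction — shift to the left.
Only the nonzero effect(s) matter; the net shift is to the left.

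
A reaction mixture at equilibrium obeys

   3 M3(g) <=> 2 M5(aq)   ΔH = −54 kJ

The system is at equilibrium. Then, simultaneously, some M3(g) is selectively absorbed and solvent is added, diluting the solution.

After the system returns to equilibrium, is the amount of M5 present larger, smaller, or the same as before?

Removing M3 (g), a reactant, drives the reaction to the left.
Dilution lowers every aqueous concentration by the same factor. Δn_aq = 2 − 0 = +2, so the system shifts toward the side with more dissolved moles — to the right.
The two effects oppose each other, so the net shift — and hence the change in M5 — cannot be determined from the given information.

cannot be determined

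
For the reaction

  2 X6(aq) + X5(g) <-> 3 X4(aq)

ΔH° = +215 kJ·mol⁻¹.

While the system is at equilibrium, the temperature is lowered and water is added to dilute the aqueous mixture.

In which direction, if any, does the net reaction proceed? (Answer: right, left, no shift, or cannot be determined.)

cannot be determined

The forward reaction is endothermic. Lowering T favours the exothermic direction — shift to the left.
Dilution lowers every aqueous concentration by the same factor. Δn_aq = 3 − 2 = +1, so the system shifts toward the side with more dissolved moles — to the right.
The individual effects push in opposite directions; without quantitative information the net direction cannot be determined.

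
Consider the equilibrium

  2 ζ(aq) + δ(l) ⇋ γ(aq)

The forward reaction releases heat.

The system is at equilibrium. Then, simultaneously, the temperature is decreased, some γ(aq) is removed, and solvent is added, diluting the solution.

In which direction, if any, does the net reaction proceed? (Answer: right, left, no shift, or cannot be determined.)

cannot be determined

The forward reaction is exothermic. Lowering T favours the exothermic direction — shift to the right.
Removing γ (aq), a product, drives the reaction to the right.
Dilution lowers every aqueous concentration by the same factor. Δn_aq = 1 − 2 = -1, so the system shifts toward the side with more dissolved moles — to the left.
The individual effects push in opposite directions; without quantitative information the net direction cannot be determined.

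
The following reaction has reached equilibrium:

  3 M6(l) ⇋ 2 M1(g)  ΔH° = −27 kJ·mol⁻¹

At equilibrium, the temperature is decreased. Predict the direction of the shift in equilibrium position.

The forward reaction is exothermic. Lowering T favours the exothermic direction — shift to the right.

right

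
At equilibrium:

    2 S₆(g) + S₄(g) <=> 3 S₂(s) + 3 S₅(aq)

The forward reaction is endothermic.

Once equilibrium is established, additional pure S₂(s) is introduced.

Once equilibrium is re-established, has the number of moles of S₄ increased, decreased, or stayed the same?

S₂ is a pure solid; its activity is 1 regardless of amount, so Q is unaffected — no shift from this change.
No net shift occurs, so the amount of S₄ is unchanged.

unchanged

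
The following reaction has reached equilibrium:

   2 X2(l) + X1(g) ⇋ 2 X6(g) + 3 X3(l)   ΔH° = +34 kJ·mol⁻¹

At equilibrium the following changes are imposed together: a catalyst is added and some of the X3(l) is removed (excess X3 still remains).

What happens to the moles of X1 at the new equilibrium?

unchanged

A catalyst speeds both forward and reverse rates equally; it changes neither Q nor K — no shift from this change.
X3 is a pure liquid; its activity is 1 regardless of amount, so Q is unaffected — no shift from this change.
No net shift occurs, so the amount of X1 is unchanged.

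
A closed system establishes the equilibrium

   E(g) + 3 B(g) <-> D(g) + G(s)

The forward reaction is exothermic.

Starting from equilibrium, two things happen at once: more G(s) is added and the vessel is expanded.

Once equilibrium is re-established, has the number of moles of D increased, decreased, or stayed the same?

G is a pure solid; its activity is 1 regardless of amount, so Q is unaffected — no shift from this change.
Gas moles: reactants 4, products 1 (Δn_gas = -3). Expansion shifts the system toward the side with more moles of gas — to the left.
The net shift is to the left. D is a product, so its amount decreases.

decreases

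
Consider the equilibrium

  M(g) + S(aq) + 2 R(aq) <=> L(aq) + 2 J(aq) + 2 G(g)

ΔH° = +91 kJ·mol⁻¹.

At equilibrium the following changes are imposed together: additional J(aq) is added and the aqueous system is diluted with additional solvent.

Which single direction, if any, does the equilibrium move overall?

left

Adding J (aq), a product, drives the reaction to the left.
Dilution scales every aqueous concentration by the same factor. Δn_aq = 3 − 3 = 0, so Q is unchanged — no shift.
Only the nonzero effect(s) matter; the net shift is to the left.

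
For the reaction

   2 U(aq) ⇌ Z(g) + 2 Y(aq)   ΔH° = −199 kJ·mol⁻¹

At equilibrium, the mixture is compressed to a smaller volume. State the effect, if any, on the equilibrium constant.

unchanged

The equilibrium constant depends only on temperature. This perturbation may move the position of equilibrium, but since T is unchanged, K itself is unchanged.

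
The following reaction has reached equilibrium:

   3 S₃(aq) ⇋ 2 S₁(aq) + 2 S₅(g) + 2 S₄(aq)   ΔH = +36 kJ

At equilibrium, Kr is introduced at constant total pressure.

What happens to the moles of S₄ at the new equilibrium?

increases

Adding inert gas at constant total pressure expands the volume and lowers every reacting partial pressure. With Δn_gas = 2 − 0 = +2, Q moves away from K toward the side with fewer gas moles, so the system shifts toward the side with more gas moles — to the right.
The net shift is to the right. S₄ is a product, so its amount increases.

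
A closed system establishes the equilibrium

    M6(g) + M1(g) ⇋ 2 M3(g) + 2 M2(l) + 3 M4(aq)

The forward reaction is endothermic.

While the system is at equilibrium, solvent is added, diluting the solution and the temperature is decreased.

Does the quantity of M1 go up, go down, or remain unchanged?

Dilution lowers every aqueous concentration by the same factor. Δn_aq = 3 − 0 = +3, so the system shifts toward the side with more dissolved moles — to the right.
The forward reaction is endothermic. Lowering T favours the exothermic direction — shift to the left.
The two effects oppose each other, so the net shift — and hence the change in M1 — cannot be determined from the given information.

cannot be determined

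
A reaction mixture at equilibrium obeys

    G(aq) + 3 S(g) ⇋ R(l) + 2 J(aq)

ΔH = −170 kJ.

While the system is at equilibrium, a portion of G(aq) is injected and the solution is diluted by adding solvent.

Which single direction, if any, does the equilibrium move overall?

Adding G (aq), a reactant, drives the reaction to the right.
Dilution lowers every aqueous concentration by the same factor. Δn_aq = 2 − 1 = +1, so the system shifts toward the side with more dissolved moles — to the right.
All effects act in the same direction — net shift to the right.

right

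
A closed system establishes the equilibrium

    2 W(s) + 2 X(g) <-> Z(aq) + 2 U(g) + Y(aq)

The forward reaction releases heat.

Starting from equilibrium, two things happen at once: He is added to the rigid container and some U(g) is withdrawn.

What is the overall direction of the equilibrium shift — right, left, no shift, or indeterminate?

At constant volume, adding an inert gas leaves every reacting species' partial pressure unchanged, so Q is unchanged — no shift from this change.
Removing U (g), a product, drives the reaction to the right.
Only the nonzero effect(s) matter; the net shift is to the right.

right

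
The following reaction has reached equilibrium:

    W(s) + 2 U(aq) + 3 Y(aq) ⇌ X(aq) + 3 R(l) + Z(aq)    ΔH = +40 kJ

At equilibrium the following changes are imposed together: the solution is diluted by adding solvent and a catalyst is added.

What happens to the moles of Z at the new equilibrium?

Dilution lowers every aqueous concentration by the same factor. Δn_aq = 2 − 5 = -3, so the system shifts toward the side with more dissolved moles — to the left.
A catalyst speeds both forward and reverse rates equally; it changes neither Q nor K — no shift from this change.
The net shift is to the left. Z is a product, so its amount decreases.

decreases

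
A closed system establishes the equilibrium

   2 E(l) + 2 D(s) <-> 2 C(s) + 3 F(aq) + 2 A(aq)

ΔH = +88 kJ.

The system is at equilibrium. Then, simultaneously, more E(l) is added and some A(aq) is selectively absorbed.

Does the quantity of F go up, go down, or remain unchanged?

increases

E is a pure liquid; its activity is 1 regardless of amount, so Q is unaffected — no shift from this change.
Removing A (aq), a product, drives the reaction to the right.
The net shift is to the right. F is a product, so its amount increases.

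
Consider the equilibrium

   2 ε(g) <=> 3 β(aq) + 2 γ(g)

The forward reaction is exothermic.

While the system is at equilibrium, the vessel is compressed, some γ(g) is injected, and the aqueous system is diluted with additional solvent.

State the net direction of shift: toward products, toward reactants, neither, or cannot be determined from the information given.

Gas moles: reactants 2, products 2. Δn_gas = 0, so a volume change leaves Q equal to K — no shift from this change.
Adding γ (g), a product, drives the reaction to the left.
Dilution lowers every aqueous concentration by the same factor. Δn_aq = 3 − 0 = +3, so the system shifts toward the side with more dissolved moles — to the right.
The individual effects push in opposite directions; without quantitative information the net direction cannot be determined.

cannot be determined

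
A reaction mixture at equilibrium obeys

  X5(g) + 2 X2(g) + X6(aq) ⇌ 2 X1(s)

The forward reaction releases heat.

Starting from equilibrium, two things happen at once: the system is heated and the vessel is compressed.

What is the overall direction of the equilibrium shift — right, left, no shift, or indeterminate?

cannot be determined

The forward reaction is exothermic. Raising T favours the endothermic direction — shift to the left.
Gas moles: reactants 3, products 0 (Δn_gas = -3). Compression shifts the system toward the side with fewer moles of gas — to the right.
The individual effects push in opposite directions; without quantitative information the net direction cannot be determined.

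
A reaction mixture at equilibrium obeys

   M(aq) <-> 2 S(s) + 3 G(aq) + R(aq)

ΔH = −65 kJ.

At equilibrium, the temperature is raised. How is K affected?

decreases

K depends on temperature via the van 't Hoff relation. The forward reaction is exothermic, so raising T decreases K.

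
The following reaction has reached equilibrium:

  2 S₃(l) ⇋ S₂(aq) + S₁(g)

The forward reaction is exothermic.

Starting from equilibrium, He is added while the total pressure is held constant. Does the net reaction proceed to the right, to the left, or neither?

Adding inert gas at constant total pressure expands the volume and lowers every reacting partial pressure. With Δn_gas = 1 − 0 = +1, Q moves away from K toward the side with fewer gas moles, so the system shifts toward the side with more gas moles — to the right.

right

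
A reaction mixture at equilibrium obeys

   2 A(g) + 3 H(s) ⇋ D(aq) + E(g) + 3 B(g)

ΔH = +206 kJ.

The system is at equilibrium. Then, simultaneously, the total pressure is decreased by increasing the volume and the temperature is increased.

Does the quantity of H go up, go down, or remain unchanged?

decreases

Gas moles: reactants 2, products 4 (Δn_gas = +2). Expansion shifts the system toward the side with more moles of gas — to the right.
The forward reaction is endothermic. Raising T favours the endothermic direction — shift to the right.
The net shift is to the right. H is a reactant, so its amount decreases.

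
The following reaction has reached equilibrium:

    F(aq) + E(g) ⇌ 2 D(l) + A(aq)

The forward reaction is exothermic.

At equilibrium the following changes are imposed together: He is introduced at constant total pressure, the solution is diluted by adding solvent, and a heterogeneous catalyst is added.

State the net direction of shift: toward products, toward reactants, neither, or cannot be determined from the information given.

Adding inert gas at constant total pressure expands the volume and lowers every reacting partial pressure. With Δn_gas = 0 − 1 = -1, Q moves away from K toward the side with fewer gas moles, so the system shifts toward the side with more gas moles — to the left.
Dilution scales every aqueous concentration by the same factor. Δn_aq = 1 − 1 = 0, so Q is unchanged — no shift.
A catalyst speeds both forward and reverse rates equally; it changes neither Q nor K — no shift from this change.
Only the nonzero effect(s) matter; the net shift is to the left.

left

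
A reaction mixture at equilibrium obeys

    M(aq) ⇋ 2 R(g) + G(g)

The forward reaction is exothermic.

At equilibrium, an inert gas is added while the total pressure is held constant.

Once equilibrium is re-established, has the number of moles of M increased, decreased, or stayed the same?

Adding inert gas at constant total pressure expands the volume and lowers every reacting partial pressure. With Δn_gas = 3 − 0 = +3, Q moves away from K toward the side with fewer gas moles, so the system shifts toward the side with more gas moles — to the right.
The net shift is to the right. M is a reactant, so its amount decreases.

decreases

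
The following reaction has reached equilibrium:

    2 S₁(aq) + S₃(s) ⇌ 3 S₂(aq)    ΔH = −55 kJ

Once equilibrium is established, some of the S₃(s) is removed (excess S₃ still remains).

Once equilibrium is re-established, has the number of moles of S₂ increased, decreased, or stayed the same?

unchanged

S₃ is a pure solid; its activity is 1 regardless of amount, so Q is unaffected — no shift from this change.
No net shift occurs, so the amount of S₂ is unchanged.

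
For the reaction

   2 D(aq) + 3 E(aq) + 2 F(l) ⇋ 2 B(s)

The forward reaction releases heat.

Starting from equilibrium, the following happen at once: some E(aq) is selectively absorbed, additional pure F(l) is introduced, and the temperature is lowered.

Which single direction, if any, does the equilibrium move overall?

cannot be determined

Removing E (aq), a reactant, drives the reaction to the left.
F is a pure liquid; its activity is 1 regardless of amount, so Q is unaffected — no shift from this change.
The forward reaction is exothermic. Lowering T favours the exothermic direction — shift to the right.
The individual effects push in opposite directions; without quantitative information the net direction cannot be determined.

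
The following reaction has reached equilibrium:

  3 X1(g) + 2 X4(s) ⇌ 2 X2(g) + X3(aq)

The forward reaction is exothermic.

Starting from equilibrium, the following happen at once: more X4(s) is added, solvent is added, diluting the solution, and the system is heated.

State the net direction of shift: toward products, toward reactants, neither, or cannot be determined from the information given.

cannot be determined

X4 is a pure solid; its activity is 1 regardless of amount, so Q is unaffected — no shift from this change.
Dilution lowers every aqueous concentration by the same factor. Δn_aq = 1 − 0 = +1, so the system shifts toward the side with more dissolved moles — to the right.
The forward reaction is exothermic. Raising T favours the endothermic direction — shift to the left.
The individual effects push in opposite directions; without quantitative information the net direction cannot be determined.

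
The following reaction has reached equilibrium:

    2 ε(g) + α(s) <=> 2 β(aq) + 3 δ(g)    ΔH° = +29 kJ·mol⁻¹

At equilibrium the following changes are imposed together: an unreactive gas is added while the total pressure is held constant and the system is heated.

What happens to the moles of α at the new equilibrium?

Adding inert gas at constant total pressure expands the volume and lowers every reacting partial pressure. With Δn_gas = 3 − 2 = +1, Q moves away from K toward the side with fewer gas moles, so the system shifts toward the side with more gas moles — to the right.
The forward reaction is endothermic. Raising T favours the endothermic direction — shift to the right.
The net shift is to the right. α is a reactant, so its amount decreases.

decreases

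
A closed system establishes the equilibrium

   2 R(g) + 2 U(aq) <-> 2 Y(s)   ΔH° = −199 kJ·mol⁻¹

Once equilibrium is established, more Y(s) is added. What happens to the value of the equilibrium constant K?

The equilibrium constant depends only on temperature. This perturbation changes neither the position of equilibrium nor K.

unchanged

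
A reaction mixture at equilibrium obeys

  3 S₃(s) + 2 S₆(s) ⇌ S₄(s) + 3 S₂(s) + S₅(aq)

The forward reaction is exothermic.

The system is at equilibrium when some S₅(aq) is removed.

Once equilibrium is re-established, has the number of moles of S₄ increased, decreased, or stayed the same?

increases

Removing S₅ (aq), a product, drives the reaction to the right.
The net shift is to the right. S₄ is a product, so its amount increases.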